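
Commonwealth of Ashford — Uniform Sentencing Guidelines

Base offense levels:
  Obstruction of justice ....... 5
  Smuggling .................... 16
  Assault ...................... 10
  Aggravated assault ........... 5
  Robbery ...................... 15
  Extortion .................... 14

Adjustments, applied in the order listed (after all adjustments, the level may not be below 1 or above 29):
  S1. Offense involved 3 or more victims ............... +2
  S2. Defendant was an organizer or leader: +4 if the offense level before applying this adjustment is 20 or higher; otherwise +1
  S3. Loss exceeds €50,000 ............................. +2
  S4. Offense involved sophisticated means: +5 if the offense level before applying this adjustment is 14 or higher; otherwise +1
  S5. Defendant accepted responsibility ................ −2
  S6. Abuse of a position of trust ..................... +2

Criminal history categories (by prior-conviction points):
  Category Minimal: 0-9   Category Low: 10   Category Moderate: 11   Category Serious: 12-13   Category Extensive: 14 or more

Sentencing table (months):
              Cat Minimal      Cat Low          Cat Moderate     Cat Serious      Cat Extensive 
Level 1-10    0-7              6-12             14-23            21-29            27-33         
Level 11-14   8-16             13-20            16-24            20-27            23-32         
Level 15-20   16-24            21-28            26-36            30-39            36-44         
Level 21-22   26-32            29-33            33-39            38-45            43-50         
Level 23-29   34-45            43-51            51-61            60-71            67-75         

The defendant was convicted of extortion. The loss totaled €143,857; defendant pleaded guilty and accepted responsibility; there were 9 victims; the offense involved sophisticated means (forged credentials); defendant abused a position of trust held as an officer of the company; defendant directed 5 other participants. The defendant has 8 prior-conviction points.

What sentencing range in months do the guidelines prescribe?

34-45 months

Base offense level for extortion: 14.
S1 applies: 14 + 2 = 16.
S2 applies (level before this adjustment is 16 < 20, so +1): 16 + 1 = 17.
S3 applies: 17 + 2 = 19.
S4 applies (level before this adjustment is 19 ≥ 14, so +5): 19 + 5 = 24.
S5 applies: 24 − 2 = 22.
S6 applies: 22 + 2 = 24.
Final offense level: 24.
Criminal history: 8 prior points → Category Minimal (0-9).
Level 24 falls in the 23-29 band.
Grid: Level 23-29 × Category Minimal = 34-45 months.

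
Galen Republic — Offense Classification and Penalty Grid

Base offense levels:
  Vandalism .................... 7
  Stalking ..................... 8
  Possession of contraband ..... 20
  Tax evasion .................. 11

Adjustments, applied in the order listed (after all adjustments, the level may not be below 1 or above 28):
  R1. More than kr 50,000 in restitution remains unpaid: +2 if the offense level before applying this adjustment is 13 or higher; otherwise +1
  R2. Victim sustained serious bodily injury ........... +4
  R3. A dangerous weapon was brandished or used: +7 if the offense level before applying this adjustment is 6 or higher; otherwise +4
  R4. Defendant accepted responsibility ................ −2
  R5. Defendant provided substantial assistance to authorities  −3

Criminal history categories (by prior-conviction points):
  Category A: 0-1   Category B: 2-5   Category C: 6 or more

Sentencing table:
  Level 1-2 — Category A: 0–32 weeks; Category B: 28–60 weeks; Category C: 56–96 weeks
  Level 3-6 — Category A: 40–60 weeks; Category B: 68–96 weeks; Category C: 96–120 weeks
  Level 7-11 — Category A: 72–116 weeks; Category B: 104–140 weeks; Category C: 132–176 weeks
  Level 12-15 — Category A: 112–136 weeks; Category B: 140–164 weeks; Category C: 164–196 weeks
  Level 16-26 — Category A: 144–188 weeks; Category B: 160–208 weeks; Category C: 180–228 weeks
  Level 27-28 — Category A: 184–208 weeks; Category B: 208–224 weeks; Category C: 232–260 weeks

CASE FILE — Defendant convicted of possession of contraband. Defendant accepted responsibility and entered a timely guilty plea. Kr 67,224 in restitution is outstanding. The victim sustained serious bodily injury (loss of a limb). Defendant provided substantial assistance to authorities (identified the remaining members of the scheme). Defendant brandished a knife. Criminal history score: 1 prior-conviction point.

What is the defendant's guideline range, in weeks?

184-208 weeks

Base offense level for possession of contraband: 20.
R1 applies (level before this adjustment is 20 ≥ 13, so +2): 20 + 2 = 22.
R2 applies: 22 + 4 = 26.
R3 applies (level before this adjustment is 26 ≥ 6, so +7): 26 + 7 = 33.
R4 applies: 33 − 2 = 31.
R5 applies: 31 − 3 = 28.
Final offense level: 28.
Criminal history: 1 prior point → Category A (0-1).
Level 28 falls in the 27-28 band.
Grid: Level 27-28 × Category A = 184-208 weeks.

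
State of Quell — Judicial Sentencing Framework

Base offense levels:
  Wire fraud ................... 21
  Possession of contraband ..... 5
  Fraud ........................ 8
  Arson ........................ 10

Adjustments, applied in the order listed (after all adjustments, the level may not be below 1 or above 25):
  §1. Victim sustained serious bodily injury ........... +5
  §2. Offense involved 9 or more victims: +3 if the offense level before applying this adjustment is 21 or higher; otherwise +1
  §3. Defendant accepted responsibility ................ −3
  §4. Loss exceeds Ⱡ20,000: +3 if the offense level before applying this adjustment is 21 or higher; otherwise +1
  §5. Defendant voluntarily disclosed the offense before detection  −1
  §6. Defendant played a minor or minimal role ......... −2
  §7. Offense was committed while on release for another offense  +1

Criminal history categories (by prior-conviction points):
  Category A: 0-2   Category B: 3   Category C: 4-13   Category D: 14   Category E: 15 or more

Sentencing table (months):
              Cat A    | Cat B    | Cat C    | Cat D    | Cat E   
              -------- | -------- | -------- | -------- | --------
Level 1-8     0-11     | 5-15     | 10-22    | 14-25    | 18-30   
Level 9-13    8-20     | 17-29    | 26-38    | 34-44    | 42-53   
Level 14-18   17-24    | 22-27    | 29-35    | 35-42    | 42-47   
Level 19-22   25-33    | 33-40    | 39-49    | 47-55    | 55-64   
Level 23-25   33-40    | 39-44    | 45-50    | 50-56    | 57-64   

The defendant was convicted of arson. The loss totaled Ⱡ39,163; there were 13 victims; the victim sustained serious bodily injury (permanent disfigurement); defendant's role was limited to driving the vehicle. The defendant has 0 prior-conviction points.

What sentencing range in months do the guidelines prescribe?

Base offense level for arson: 10.
§1 applies: 10 + 5 = 15.
§2 applies (level before this adjustment is 15 < 21, so +1): 15 + 1 = 16.
§4 applies (level before this adjustment is 16 < 21, so +1): 16 + 1 = 17.
§5 does not apply.
§6 applies: 17 − 2 = 15.
Final offense level: 15.
Criminal history: 0 prior points → Category A (0-2).
Level 15 falls in the 14-18 band.
Grid: Level 14-18 × Category A = 17-24 months.

17-24 months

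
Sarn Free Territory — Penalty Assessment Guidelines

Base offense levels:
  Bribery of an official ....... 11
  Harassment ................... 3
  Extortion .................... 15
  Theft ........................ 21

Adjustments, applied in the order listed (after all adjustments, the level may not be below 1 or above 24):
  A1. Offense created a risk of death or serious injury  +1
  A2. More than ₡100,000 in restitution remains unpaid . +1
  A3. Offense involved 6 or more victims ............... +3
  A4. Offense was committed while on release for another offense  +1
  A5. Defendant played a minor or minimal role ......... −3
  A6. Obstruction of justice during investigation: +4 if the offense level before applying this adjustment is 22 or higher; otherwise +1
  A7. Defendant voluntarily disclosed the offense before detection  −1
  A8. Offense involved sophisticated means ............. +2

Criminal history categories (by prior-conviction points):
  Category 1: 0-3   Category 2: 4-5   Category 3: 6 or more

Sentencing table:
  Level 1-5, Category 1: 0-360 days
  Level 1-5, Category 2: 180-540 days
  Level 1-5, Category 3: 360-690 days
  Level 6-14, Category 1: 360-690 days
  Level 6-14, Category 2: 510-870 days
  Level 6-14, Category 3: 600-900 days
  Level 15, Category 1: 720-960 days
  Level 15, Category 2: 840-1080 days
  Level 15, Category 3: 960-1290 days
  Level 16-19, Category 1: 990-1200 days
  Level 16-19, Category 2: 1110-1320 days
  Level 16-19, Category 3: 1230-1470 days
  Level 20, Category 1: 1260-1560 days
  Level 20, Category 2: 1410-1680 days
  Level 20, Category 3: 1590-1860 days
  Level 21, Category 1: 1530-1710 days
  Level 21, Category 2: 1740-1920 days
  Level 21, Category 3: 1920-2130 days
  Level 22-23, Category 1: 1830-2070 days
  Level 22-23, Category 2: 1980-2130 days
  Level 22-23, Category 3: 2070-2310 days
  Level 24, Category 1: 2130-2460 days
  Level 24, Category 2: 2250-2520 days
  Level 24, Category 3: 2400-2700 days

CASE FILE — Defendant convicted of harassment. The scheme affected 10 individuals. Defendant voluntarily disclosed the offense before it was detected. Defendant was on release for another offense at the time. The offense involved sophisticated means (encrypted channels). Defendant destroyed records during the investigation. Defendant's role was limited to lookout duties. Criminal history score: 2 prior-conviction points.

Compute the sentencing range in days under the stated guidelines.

360-690 days

Base offense level for harassment: 3.
A2 does not apply.
A3 applies: 3 + 3 = 6.
A4 applies: 6 + 1 = 7.
A5 applies: 7 − 3 = 4.
A6 applies (level before this adjustment is 4 < 22, so +1): 4 + 1 = 5.
A7 applies: 5 − 1 = 4.
A8 applies: 4 + 2 = 6.
Final offense level: 6.
Criminal history: 2 prior points → Category 1 (0-3).
Level 6 falls in the 6-14 band.
Grid: Level 6-14 × Category 1 = 360-690 days.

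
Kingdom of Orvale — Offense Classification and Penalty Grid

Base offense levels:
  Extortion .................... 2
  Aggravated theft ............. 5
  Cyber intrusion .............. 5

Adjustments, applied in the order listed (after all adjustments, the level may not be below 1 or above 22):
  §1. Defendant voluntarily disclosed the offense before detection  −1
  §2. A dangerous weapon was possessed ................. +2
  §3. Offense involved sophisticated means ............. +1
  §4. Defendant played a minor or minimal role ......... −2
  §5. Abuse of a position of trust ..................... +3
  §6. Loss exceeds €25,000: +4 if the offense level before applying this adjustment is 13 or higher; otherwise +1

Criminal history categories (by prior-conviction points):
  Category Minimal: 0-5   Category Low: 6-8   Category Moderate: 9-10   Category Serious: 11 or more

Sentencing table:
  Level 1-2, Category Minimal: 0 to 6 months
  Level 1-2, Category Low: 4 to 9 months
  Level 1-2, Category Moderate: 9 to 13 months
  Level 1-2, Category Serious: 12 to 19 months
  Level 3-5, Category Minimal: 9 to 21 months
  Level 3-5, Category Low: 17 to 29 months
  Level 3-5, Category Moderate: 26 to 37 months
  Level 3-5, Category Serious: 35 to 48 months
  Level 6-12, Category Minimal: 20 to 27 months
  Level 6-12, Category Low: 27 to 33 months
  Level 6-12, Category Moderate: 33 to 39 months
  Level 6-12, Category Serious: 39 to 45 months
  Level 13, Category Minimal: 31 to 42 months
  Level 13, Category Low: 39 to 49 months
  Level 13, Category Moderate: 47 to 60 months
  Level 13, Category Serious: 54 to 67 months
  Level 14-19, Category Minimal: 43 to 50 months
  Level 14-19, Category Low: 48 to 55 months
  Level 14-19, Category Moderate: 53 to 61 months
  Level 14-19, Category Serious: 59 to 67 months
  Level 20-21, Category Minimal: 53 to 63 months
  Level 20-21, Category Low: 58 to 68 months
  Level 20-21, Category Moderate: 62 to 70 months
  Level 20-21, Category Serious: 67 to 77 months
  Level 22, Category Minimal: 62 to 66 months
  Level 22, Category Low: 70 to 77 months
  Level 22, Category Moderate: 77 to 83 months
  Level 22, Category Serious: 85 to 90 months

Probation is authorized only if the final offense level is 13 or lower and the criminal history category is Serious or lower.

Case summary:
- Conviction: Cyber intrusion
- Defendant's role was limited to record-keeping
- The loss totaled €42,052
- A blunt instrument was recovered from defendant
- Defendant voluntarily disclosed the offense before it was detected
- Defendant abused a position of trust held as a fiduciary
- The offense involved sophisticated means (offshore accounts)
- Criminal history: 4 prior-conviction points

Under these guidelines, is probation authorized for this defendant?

Yes

Base offense level for cyber intrusion: 5.
§1 applies: 5 − 1 = 4.
§2 applies: 4 + 2 = 6.
§3 applies: 6 + 1 = 7.
§4 applies: 7 − 2 = 5.
§5 applies: 5 + 3 = 8.
§6 applies (level before this adjustment is 8 < 13, so +1): 8 + 1 = 9.
Final offense level: 9.
Criminal history: 4 prior points → Category Minimal (0-5).
Level 9 falls in the 6-12 band.
Grid: Level 6-12 × Category Minimal = 20-27 months.
Probation check: level 9 ≤ 13 and category Minimal ≤ Serious → eligible.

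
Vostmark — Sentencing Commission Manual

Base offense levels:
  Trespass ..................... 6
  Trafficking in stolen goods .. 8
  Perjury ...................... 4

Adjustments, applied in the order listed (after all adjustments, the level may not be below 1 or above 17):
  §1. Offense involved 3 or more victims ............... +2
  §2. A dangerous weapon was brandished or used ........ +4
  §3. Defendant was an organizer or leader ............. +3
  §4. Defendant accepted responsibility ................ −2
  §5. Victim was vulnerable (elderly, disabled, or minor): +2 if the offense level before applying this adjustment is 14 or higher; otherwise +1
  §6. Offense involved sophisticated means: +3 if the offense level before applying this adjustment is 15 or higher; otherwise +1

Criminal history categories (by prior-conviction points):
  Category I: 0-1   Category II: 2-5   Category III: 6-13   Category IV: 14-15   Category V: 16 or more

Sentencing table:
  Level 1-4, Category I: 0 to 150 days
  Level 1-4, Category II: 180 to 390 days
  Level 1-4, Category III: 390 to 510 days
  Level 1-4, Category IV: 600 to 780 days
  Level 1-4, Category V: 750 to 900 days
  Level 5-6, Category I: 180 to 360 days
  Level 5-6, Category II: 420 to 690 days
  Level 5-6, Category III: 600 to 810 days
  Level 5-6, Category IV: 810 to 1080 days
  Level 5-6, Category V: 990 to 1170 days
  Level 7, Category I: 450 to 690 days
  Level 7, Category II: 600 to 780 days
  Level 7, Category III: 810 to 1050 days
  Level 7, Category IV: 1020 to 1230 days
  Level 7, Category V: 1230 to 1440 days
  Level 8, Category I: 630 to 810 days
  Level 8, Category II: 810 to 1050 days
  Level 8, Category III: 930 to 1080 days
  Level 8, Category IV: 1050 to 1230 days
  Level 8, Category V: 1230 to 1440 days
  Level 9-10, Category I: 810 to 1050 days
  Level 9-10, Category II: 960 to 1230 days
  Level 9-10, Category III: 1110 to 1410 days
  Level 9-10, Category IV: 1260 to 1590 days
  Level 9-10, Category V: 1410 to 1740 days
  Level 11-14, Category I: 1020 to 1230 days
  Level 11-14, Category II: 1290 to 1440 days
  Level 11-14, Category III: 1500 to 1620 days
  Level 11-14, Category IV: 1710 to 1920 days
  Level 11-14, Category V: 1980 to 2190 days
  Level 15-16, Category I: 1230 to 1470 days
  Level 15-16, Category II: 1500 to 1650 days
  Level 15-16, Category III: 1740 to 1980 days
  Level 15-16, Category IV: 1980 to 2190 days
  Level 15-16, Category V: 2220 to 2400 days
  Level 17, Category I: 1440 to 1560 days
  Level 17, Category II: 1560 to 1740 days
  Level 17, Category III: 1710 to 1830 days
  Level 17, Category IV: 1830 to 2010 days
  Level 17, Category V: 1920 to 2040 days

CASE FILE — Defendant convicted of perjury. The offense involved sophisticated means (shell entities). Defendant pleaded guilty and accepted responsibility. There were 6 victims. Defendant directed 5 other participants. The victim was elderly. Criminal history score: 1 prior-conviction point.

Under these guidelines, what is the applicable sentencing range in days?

810-1050 days

Base offense level for perjury: 4.
§1 applies: 4 + 2 = 6.
§2 does not apply.
§3 applies: 6 + 3 = 9.
§4 applies: 9 − 2 = 7.
§5 applies (level before this adjustment is 7 < 14, so +1): 7 + 1 = 8.
§6 applies (level before this adjustment is 8 < 15, so +1): 8 + 1 = 9.
Final offense level: 9.
Criminal history: 1 prior point → Category I (0-1).
Level 9 falls in the 9-10 band.
Grid: Level 9-10 × Category I = 810-1050 days.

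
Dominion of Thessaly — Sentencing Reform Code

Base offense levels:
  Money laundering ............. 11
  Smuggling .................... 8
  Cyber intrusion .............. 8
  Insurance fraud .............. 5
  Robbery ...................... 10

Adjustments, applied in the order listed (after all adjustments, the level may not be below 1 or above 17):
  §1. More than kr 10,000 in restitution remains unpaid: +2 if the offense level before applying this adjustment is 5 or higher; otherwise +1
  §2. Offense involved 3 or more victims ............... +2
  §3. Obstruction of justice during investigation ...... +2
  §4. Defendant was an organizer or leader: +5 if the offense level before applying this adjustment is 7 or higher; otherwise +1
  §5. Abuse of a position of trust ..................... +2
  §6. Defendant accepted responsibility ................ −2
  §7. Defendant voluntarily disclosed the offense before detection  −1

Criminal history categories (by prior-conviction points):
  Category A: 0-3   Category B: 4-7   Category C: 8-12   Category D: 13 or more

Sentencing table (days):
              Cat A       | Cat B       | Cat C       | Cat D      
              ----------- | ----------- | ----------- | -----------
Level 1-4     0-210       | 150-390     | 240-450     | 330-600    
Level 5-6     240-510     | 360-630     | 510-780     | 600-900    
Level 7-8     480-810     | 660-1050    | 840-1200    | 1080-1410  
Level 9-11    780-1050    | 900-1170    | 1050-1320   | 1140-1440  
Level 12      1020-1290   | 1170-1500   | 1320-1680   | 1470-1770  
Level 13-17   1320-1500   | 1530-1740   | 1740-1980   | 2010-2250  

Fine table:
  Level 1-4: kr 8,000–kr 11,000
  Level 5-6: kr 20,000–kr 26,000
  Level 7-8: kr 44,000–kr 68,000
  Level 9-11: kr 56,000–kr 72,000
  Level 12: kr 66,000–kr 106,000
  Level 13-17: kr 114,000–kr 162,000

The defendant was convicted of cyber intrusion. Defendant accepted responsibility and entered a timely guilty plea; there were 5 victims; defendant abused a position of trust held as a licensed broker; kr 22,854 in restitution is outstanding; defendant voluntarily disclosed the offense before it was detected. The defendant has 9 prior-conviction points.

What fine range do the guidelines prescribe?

kr 56,000–kr 72,000

Base offense level for cyber intrusion: 8.
§1 applies (level before this adjustment is 8 ≥ 5, so +2): 8 + 2 = 10.
§2 applies: 10 + 2 = 12.
§3 does not apply.
§4 does not apply.
§5 applies: 12 + 2 = 14.
§6 applies: 14 − 2 = 12.
§7 applies: 12 − 1 = 11.
Final offense level: 11.
Level 11 falls in the 9-11 band.
Fine table: Level 9-11 → kr 56,000–kr 72,000.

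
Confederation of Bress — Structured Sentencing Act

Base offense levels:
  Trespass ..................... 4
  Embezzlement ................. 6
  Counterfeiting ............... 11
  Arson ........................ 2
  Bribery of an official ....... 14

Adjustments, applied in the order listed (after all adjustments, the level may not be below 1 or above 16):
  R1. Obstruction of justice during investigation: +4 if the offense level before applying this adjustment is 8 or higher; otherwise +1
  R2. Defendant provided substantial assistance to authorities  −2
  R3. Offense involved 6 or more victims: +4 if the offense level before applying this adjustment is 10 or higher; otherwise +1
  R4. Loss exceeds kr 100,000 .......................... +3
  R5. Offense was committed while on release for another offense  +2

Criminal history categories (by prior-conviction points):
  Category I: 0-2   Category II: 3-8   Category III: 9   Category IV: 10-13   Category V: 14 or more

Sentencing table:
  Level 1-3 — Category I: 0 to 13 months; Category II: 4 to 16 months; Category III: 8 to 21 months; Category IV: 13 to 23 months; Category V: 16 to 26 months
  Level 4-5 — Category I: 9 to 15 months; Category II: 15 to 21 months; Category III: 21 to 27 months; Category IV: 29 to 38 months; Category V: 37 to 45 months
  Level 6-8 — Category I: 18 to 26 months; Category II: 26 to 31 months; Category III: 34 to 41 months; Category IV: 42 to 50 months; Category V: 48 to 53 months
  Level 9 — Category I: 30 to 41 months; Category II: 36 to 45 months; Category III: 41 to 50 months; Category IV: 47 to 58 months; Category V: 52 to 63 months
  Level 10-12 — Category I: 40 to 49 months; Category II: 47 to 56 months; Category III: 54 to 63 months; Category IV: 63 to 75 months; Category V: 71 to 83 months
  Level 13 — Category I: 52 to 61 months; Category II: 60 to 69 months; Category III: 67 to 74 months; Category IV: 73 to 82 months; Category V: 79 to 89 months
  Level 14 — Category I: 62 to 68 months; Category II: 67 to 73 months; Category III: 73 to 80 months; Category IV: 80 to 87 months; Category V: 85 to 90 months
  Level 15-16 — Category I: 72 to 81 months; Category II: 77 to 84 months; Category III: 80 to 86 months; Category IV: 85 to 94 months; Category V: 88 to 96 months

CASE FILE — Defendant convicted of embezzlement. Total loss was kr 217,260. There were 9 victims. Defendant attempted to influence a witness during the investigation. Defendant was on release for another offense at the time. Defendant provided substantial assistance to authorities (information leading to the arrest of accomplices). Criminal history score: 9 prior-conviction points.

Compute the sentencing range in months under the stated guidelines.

Base offense level for embezzlement: 6.
R1 applies (level before this adjustment is 6 < 8, so +1): 6 + 1 = 7.
R2 applies: 7 − 2 = 5.
R3 applies (level before this adjustment is 5 < 10, so +1): 5 + 1 = 6.
R4 applies: 6 + 3 = 9.
R5 applies: 9 + 2 = 11.
Final offense level: 11.
Criminal history: 9 prior points → Category III (9).
Level 11 falls in the 10-12 band.
Grid: Level 10-12 × Category III = 54-63 months.

54-63 months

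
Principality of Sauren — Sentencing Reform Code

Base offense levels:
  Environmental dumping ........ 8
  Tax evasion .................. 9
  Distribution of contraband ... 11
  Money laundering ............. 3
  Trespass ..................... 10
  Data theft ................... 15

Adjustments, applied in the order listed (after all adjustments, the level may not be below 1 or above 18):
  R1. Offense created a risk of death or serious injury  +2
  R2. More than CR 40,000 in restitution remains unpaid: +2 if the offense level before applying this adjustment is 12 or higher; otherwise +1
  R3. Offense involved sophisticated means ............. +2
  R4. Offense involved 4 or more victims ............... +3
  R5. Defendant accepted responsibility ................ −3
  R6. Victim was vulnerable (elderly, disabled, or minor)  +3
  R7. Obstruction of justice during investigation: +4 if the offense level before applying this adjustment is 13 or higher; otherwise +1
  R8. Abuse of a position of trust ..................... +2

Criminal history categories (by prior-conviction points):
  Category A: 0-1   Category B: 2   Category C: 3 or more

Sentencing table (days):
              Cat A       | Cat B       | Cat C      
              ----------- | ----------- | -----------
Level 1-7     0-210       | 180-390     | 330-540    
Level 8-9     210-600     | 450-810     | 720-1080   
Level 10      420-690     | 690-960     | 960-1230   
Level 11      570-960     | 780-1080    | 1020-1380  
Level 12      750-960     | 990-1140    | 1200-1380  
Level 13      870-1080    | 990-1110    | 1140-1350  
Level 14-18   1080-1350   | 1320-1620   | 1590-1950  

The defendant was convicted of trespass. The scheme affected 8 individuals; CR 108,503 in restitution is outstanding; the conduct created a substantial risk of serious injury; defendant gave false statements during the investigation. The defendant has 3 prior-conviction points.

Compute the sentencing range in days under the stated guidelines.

Base offense level for trespass: 10.
R1 applies: 10 + 2 = 12.
R2 applies (level before this adjustment is 12 ≥ 12, so +2): 12 + 2 = 14.
R4 applies: 14 + 3 = 17.
R7 applies (level before this adjustment is 17 ≥ 13, so +4): 17 + 4 = 21.
Level 21 exceeds the maximum of 18; capped at 18.
Final offense level: 18.
Criminal history: 3 prior points → Category C (3+).
Level 18 falls in the 14-18 band.
Grid: Level 14-18 × Category C = 1590-1950 days.

1590-1950 days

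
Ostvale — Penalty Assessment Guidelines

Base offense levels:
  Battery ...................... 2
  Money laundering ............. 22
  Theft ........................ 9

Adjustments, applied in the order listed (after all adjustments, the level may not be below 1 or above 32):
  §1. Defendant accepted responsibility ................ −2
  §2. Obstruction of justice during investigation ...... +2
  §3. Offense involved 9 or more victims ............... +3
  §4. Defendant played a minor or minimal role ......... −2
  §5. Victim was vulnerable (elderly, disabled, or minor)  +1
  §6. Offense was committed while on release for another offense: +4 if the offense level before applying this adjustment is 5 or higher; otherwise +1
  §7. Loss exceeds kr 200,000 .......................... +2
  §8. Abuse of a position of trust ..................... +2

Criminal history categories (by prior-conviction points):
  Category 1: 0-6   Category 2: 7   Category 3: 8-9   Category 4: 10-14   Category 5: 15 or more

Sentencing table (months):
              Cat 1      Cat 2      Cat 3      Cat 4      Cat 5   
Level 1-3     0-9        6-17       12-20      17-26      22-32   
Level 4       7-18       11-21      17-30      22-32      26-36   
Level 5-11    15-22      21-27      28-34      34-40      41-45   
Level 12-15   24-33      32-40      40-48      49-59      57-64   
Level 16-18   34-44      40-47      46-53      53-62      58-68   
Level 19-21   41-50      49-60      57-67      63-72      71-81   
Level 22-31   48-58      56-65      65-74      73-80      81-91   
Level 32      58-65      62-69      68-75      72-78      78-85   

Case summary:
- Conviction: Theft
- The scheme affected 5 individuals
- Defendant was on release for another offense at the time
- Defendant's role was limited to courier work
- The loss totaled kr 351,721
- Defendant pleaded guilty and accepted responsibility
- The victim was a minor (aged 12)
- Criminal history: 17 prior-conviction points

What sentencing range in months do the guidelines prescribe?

Base offense level for theft: 9.
§1 applies: 9 − 2 = 7.
§3 does not apply.
§4 applies: 7 − 2 = 5.
§5 applies: 5 + 1 = 6.
§6 applies (level before this adjustment is 6 ≥ 5, so +4): 6 + 4 = 10.
§7 applies: 10 + 2 = 12.
Final offense level: 12.
Criminal history: 17 prior points → Category 5 (15+).
Level 12 falls in the 12-15 band.
Grid: Level 12-15 × Category 5 = 57-64 months.

57-64 months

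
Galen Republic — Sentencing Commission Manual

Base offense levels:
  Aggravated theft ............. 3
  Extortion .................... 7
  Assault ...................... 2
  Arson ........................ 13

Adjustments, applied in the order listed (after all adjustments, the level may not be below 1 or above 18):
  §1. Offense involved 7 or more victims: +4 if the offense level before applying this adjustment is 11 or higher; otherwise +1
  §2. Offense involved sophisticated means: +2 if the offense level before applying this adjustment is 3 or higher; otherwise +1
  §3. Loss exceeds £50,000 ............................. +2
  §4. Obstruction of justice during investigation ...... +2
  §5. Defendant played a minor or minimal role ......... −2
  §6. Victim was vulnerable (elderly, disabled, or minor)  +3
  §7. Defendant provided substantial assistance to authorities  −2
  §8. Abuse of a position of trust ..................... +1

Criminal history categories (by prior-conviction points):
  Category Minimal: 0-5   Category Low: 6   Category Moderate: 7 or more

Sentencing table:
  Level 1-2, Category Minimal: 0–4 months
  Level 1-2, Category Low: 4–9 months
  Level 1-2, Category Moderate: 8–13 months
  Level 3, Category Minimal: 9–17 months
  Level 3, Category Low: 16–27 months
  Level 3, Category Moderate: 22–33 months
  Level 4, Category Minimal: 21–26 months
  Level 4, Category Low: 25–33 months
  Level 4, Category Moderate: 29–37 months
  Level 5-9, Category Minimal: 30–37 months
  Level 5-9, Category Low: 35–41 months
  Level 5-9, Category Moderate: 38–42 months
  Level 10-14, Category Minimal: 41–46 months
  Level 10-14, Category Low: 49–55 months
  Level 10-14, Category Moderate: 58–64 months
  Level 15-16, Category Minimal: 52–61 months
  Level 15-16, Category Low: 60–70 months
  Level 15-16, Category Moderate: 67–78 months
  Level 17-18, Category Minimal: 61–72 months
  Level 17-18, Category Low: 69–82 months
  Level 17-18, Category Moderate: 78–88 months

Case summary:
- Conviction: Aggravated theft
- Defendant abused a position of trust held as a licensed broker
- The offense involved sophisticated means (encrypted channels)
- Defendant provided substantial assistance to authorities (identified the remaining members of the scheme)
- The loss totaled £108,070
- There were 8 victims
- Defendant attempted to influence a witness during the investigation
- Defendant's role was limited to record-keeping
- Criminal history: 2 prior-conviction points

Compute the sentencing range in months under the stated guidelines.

30-37 months

Base offense level for aggravated theft: 3.
§1 applies (level before this adjustment is 3 < 11, so +1): 3 + 1 = 4.
§2 applies (level before this adjustment is 4 ≥ 3, so +2): 4 + 2 = 6.
§3 applies: 6 + 2 = 8.
§4 applies: 8 + 2 = 10.
§5 applies: 10 − 2 = 8.
§6 does not apply.
§7 applies: 8 − 2 = 6.
§8 applies: 6 + 1 = 7.
Final offense level: 7.
Criminal history: 2 prior points → Category Minimal (0-5).
Level 7 falls in the 5-9 band.
Grid: Level 5-9 × Category Minimal = 30-37 months.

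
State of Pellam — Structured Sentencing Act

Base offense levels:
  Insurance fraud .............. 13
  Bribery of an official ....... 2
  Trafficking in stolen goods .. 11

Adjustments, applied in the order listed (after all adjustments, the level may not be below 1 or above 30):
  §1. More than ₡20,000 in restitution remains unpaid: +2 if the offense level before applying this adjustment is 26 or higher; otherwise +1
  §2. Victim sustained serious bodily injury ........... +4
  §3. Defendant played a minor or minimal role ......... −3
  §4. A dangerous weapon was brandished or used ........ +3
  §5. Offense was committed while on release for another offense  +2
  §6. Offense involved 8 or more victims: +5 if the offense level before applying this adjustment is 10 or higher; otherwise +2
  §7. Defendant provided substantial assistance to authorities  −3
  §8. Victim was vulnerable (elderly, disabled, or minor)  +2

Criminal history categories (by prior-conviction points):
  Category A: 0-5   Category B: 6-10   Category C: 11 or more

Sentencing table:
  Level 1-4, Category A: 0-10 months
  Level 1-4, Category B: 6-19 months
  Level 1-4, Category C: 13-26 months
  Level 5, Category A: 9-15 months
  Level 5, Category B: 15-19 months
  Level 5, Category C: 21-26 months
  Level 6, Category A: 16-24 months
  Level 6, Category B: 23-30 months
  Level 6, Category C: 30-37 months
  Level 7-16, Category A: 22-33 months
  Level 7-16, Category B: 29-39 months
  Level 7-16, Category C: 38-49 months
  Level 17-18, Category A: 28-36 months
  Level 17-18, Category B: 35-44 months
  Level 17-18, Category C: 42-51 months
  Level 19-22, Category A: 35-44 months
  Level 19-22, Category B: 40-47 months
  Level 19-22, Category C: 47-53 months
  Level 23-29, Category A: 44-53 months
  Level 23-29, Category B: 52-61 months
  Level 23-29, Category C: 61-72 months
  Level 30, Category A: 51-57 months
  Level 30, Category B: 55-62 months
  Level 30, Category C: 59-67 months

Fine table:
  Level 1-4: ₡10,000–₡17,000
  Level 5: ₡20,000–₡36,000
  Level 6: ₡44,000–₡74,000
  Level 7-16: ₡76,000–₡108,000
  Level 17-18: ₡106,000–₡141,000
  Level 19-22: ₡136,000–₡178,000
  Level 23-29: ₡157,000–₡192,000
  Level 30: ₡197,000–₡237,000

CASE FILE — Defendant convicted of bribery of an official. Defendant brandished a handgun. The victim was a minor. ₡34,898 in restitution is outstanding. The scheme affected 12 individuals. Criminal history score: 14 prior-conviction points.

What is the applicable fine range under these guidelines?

Base offense level for bribery of an official: 2.
§1 applies (level before this adjustment is 2 < 26, so +1): 2 + 1 = 3.
§2 does not apply.
§3 does not apply.
§4 applies: 3 + 3 = 6.
§6 applies (level before this adjustment is 6 < 10, so +2): 6 + 2 = 8.
§7 does not apply.
§8 applies: 8 + 2 = 10.
Final offense level: 10.
Level 10 falls in the 7-16 band.
Fine table: Level 7-16 → ₡76,000–₡108,000.

₡76,000–₡108,000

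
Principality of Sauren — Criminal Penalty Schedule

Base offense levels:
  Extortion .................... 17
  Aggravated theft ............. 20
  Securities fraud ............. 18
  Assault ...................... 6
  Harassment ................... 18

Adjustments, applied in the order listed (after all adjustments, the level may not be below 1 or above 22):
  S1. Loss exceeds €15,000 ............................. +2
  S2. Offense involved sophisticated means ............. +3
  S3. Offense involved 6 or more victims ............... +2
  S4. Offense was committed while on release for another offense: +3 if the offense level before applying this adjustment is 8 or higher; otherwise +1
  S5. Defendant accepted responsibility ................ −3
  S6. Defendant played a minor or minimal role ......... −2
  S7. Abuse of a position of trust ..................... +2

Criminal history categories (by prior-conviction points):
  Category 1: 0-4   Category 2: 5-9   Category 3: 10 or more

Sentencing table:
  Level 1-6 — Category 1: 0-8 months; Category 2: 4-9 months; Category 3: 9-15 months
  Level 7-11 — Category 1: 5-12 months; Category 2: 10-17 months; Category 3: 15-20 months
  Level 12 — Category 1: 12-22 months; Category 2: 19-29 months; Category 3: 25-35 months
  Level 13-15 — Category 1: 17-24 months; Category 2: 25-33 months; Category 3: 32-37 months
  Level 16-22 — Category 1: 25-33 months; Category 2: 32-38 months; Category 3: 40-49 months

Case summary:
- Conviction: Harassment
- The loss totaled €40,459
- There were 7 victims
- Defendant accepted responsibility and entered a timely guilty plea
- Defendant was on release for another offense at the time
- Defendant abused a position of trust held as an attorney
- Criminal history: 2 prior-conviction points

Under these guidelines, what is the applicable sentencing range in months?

25-33 months

Base offense level for harassment: 18.
S1 applies: 18 + 2 = 20.
S3 applies: 20 + 2 = 22.
S4 applies (level before this adjustment is 22 ≥ 8, so +3): 22 + 3 = 25.
S5 applies: 25 − 3 = 22.
S7 applies: 22 + 2 = 24.
Level 24 exceeds the maximum of 22; capped at 22.
Final offense level: 22.
Criminal history: 2 prior points → Category 1 (0-4).
Level 22 falls in the 16-22 band.
Grid: Level 16-22 × Category 1 = 25-33 months.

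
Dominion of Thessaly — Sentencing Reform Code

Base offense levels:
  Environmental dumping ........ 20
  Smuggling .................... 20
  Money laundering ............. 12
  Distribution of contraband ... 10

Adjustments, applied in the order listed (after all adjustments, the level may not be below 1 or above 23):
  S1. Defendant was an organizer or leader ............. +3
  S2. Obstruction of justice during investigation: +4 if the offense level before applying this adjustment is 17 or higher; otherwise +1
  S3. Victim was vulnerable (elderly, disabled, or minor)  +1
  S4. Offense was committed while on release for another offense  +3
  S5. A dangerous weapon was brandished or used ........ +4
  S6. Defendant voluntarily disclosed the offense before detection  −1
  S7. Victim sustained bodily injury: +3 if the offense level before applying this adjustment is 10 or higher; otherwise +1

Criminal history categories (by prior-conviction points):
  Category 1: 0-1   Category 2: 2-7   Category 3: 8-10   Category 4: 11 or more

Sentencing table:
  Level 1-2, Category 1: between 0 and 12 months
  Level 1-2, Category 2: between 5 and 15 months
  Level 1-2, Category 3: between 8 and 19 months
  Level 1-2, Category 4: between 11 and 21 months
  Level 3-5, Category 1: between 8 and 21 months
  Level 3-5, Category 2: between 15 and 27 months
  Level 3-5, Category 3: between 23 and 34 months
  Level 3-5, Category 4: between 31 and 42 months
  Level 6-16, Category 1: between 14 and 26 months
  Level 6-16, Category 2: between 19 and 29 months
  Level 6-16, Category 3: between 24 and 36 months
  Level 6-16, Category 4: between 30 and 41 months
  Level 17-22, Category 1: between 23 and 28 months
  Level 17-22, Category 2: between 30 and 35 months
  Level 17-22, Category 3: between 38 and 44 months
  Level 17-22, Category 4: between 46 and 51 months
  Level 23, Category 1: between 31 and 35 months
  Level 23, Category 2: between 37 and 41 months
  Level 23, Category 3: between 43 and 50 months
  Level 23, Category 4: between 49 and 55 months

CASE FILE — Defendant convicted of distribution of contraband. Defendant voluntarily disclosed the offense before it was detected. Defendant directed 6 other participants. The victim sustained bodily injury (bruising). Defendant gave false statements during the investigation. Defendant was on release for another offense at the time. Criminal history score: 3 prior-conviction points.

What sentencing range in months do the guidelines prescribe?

Base offense level for distribution of contraband: 10.
S1 applies: 10 + 3 = 13.
S2 applies (level before this adjustment is 13 < 17, so +1): 13 + 1 = 14.
S3 does not apply.
S4 applies: 14 + 3 = 17.
S5 does not apply.
S6 applies: 17 − 1 = 16.
S7 applies (level before this adjustment is 16 ≥ 10, so +3): 16 + 3 = 19.
Final offense level: 19.
Criminal history: 3 prior points → Category 2 (2-7).
Level 19 falls in the 17-22 band.
Grid: Level 17-22 × Category 2 = 30-35 months.

30-35 months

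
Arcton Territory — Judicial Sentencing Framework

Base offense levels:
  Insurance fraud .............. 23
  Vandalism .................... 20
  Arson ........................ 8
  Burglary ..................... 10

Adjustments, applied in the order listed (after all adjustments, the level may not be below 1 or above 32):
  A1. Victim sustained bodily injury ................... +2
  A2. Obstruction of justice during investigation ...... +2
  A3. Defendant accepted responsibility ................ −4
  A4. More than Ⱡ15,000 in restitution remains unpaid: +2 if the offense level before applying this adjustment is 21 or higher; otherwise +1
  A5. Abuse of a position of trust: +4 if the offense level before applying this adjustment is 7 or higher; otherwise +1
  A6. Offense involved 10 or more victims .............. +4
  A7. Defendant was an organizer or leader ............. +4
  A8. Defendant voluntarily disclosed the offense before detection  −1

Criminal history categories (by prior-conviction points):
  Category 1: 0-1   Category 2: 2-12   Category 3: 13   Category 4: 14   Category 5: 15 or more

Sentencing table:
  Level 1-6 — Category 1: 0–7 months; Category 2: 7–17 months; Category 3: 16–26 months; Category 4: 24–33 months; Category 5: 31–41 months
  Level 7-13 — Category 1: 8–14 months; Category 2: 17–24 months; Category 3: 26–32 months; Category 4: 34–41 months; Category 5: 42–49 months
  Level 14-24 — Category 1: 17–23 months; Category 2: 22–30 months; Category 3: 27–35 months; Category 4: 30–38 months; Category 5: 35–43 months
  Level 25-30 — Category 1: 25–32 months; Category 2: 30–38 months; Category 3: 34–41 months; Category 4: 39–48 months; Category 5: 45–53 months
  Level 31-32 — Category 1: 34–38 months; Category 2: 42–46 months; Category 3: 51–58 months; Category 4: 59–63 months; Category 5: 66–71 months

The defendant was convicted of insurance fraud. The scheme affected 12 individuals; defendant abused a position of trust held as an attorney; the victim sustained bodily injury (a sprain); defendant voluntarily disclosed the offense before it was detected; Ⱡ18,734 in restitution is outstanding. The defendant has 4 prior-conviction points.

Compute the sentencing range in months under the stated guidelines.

Base offense level for insurance fraud: 23.
A1 applies: 23 + 2 = 25.
A3 does not apply.
A4 applies (level before this adjustment is 25 ≥ 21, so +2): 25 + 2 = 27.
A5 applies (level before this adjustment is 27 ≥ 7, so +4): 27 + 4 = 31.
A6 applies: 31 + 4 = 35.
A8 applies: 35 − 1 = 34.
Level 34 exceeds the maximum of 32; capped at 32.
Final offense level: 32.
Criminal history: 4 prior points → Category 2 (2-12).
Level 32 falls in the 31-32 band.
Grid: Level 31-32 × Category 2 = 42-46 months.

42-46 months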